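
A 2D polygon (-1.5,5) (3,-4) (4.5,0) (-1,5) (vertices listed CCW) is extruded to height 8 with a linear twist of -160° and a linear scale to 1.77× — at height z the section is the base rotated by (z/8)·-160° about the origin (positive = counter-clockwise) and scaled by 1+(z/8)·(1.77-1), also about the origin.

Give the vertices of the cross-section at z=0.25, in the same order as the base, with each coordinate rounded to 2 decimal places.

t = z/height = 0.25/8 = 0.03125
s = 1 + (scale-1)·z/height = 1 + (1.77-1)·0.25/8 = 1.024063
θ = twist·z/height = -160°·0.25/8 = -5.0000° = -0.087266 rad
cos θ = 0.996195, sin θ = -0.087156 (intermediates below are computed at full precision and shown rounded to 5 d.p.)
v1: (-1.5,5) → rotate → (-1.05851,5.11171) → ×s → (-1.08398,5.23471) → (-1.08,5.23)
v2: (3,-4) → rotate → (2.63996,-4.24625) → ×s → (2.70349,-4.34842) → (2.70,-4.35)
v3: (4.5,0) → rotate → (4.48288,-0.39220) → ×s → (4.59075,-0.40164) → (4.59,-0.40)
v4: (-1,5) → rotate → (-0.56042,5.06813) → ×s → (-0.57390,5.19008) → (-0.57,5.19)

Cross-section at z=0.25: (-1.08,5.23) (2.70,-4.35) (4.59,-0.40) (-0.57,5.19)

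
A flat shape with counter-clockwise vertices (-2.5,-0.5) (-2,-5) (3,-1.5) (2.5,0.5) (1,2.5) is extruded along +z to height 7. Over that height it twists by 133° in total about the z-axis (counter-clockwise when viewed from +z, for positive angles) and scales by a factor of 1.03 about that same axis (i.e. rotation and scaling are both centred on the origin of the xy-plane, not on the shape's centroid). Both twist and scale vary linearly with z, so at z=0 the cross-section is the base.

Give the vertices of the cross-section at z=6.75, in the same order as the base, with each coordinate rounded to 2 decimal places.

Cross-section at z=6.75: (2.00,-1.70) (5.31,1.57) (-0.70,3.38) (-2.00,1.70) (-2.66,-0.78)

t = z/height = 6.75/7 = 0.964286
s = 1 + (scale-1)·z/height = 1 + (1.03-1)·6.75/7 = 1.028929
θ = twist·z/height = 133°·6.75/7 = 128.2500° = 2.238385 rad
cos θ = -0.619094, sin θ = 0.785317 (intermediates below are computed at full precision and shown rounded to 5 d.p.)
v1: (-2.5,-0.5) → rotate → (1.94039,-1.65375) → ×s → (1.99653,-1.70159) → (2.00,-1.70)
v2: (-2,-5) → rotate → (5.16477,1.52484) → ×s → (5.31418,1.56895) → (5.31,1.57)
v3: (3,-1.5) → rotate → (-0.67931,3.28459) → ×s → (-0.69896,3.37961) → (-0.70,3.38)
v4: (2.5,0.5) → rotate → (-1.94039,1.65375) → ×s → (-1.99653,1.70159) → (-2.00,1.70)
v5: (1,2.5) → rotate → (-2.58239,-0.76242) → ×s → (-2.65709,-0.78447) → (-2.66,-0.78)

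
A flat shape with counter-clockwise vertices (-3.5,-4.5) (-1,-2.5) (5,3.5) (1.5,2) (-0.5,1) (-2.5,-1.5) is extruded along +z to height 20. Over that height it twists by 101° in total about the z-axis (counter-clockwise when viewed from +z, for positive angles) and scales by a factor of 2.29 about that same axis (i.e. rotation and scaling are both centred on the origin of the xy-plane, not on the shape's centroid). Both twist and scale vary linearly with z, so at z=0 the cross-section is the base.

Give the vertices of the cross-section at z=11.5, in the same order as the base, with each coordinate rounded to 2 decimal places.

t = z/height = 11.5/20 = 0.575
s = 1 + (scale-1)·z/height = 1 + (2.29-1)·11.5/20 = 1.741750
θ = twist·z/height = 101°·11.5/20 = 58.0750° = 1.013600 rad
cos θ = 0.528809, sin θ = 0.848741 (intermediates below are computed at full precision and shown rounded to 5 d.p.)
v1: (-3.5,-4.5) → rotate → (1.96850,-5.35023) → ×s → (3.42864,-9.31877) → (3.43,-9.32)
v2: (-1,-2.5) → rotate → (1.59304,-2.17076) → ×s → (2.77468,-3.78093) → (2.77,-3.78)
v3: (5,3.5) → rotate → (-0.32655,6.09454) → ×s → (-0.56877,10.61516) → (-0.57,10.62)
v4: (1.5,2) → rotate → (-0.90427,2.33073) → ×s → (-1.57501,4.05955) → (-1.58,4.06)
v5: (-0.5,1) → rotate → (-1.11315,0.10444) → ×s → (-1.93882,0.18191) → (-1.94,0.18)
v6: (-2.5,-1.5) → rotate → (-0.04891,-2.91507) → ×s → (-0.08519,-5.07732) → (-0.09,-5.08)

Cross-section at z=11.5: (3.43,-9.32) (2.77,-3.78) (-0.57,10.62) (-1.58,4.06) (-1.94,0.18) (-0.09,-5.08)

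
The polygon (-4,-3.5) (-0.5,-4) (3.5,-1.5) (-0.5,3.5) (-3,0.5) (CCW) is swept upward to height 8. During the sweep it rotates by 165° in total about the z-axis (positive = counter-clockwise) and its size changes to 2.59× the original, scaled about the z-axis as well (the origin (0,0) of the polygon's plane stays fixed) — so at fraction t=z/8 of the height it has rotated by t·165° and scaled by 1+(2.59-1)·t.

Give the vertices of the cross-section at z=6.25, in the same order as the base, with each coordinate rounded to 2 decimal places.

Cross-section at z=6.25: (11.74,-2.05) (7.68,4.76) (-2.31,8.22) (-5.40,-5.80) (3.35,-5.94)

t = z/height = 6.25/8 = 0.78125
s = 1 + (scale-1)·z/height = 1 + (2.59-1)·6.25/8 = 2.242188
θ = twist·z/height = 165°·6.25/8 = 128.9063° = 2.249838 rad
cos θ = -0.628048, sin θ = 0.778175 (intermediates below are computed at full precision and shown rounded to 5 d.p.)
v1: (-4,-3.5) → rotate → (5.23580,-0.91453) → ×s → (11.73965,-2.05055) → (11.74,-2.05)
v2: (-0.5,-4) → rotate → (3.42672,2.12310) → ×s → (7.68335,4.76040) → (7.68,4.76)
v3: (3.5,-1.5) → rotate → (-1.03091,3.66568) → ×s → (-2.31148,8.21915) → (-2.31,8.22)
v4: (-0.5,3.5) → rotate → (-2.40959,-2.58726) → ×s → (-5.40275,-5.80111) → (-5.40,-5.80)
v5: (-3,0.5) → rotate → (1.49506,-2.64855) → ×s → (3.35220,-5.93854) → (3.35,-5.94)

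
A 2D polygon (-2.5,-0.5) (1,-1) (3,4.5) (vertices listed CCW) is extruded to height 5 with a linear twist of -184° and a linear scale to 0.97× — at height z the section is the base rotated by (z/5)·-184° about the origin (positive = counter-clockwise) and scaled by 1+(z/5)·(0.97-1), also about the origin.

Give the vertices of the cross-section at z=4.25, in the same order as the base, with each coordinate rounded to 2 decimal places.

t = z/height = 4.25/5 = 0.85
s = 1 + (scale-1)·z/height = 1 + (0.97-1)·4.25/5 = 0.974500
θ = twist·z/height = -184°·4.25/5 = -156.4000° = -2.729695 rad
cos θ = -0.916363, sin θ = -0.400349 (intermediates below are computed at full precision and shown rounded to 5 d.p.)
v1: (-2.5,-0.5) → rotate → (2.09073,1.45905) → ×s → (2.03742,1.42185) → (2.04,1.42)
v2: (1,-1) → rotate → (-1.31671,0.51601) → ×s → (-1.28314,0.50286) → (-1.28,0.50)
v3: (3,4.5) → rotate → (-0.94752,-5.32468) → ×s → (-0.92336,-5.18890) → (-0.92,-5.19)

Cross-section at z=4.25: (2.04,1.42) (-1.28,0.50) (-0.92,-5.19)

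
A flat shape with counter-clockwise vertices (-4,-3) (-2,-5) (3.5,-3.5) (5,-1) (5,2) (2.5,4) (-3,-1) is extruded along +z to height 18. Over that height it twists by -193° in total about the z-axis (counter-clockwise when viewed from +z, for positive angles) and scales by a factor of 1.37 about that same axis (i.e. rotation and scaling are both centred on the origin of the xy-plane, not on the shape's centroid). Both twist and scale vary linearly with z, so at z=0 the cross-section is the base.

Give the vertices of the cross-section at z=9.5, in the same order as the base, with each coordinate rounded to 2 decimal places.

Cross-section at z=9.5: (-2.53,5.42) (-5.36,3.57) (-4.95,-3.23) (-2.40,-5.60) (1.11,-6.34) (4.06,-3.91) (-0.43,3.75)

t = z/height = 9.5/18 = 0.527778
s = 1 + (scale-1)·z/height = 1 + (1.37-1)·9.5/18 = 1.195278
θ = twist·z/height = -193°·9.5/18 = -101.8611° = -1.777812 rad
cos θ = -0.205540, sin θ = -0.978649 (intermediates below are computed at full precision and shown rounded to 5 d.p.)
v1: (-4,-3) → rotate → (-2.11379,4.53121) → ×s → (-2.52656,5.41606) → (-2.53,5.42)
v2: (-2,-5) → rotate → (-4.48216,2.98500) → ×s → (-5.35743,3.56790) → (-5.36,3.57)
v3: (3.5,-3.5) → rotate → (-4.14466,-2.70588) → ×s → (-4.95402,-3.23428) → (-4.95,-3.23)
v4: (5,-1) → rotate → (-2.00635,-4.68770) → ×s → (-2.39814,-5.60311) → (-2.40,-5.60)
v5: (5,2) → rotate → (0.92960,-5.30432) → ×s → (1.11113,-6.34014) → (1.11,-6.34)
v6: (2.5,4) → rotate → (3.40074,-3.26878) → ×s → (4.06483,-3.90710) → (4.06,-3.91)
v7: (-3,-1) → rotate → (-0.36203,3.14149) → ×s → (-0.43272,3.75495) → (-0.43,3.75)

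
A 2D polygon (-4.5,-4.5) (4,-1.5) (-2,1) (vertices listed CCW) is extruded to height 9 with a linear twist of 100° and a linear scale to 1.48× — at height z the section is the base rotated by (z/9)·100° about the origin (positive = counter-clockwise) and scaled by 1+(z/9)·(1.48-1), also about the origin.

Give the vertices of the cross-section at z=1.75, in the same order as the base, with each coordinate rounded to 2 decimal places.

Cross-section at z=1.75: (-3.00,-6.28) (4.67,-0.09) (-2.43,0.30)

t = z/height = 1.75/9 = 0.194444
s = 1 + (scale-1)·z/height = 1 + (1.48-1)·1.75/9 = 1.093333
θ = twist·z/height = 100°·1.75/9 = 19.4444° = 0.339370 rad
cos θ = 0.942965, sin θ = 0.332893 (intermediates below are computed at full precision and shown rounded to 5 d.p.)
v1: (-4.5,-4.5) → rotate → (-2.74532,-5.74136) → ×s → (-3.00155,-6.27722) → (-3.00,-6.28)
v2: (4,-1.5) → rotate → (4.27120,-0.08288) → ×s → (4.66984,-0.09061) → (4.67,-0.09)
v3: (-2,1) → rotate → (-2.21882,0.27718) → ×s → (-2.42591,0.30305) → (-2.43,0.30)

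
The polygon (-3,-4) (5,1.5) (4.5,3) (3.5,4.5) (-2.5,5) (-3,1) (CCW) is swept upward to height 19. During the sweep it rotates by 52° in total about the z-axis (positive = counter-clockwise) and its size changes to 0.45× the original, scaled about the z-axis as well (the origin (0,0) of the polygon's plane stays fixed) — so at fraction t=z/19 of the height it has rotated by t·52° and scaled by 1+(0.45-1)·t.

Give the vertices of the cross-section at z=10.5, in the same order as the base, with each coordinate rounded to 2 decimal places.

t = z/height = 10.5/19 = 0.552632
s = 1 + (scale-1)·z/height = 1 + (0.45-1)·10.5/19 = 0.696053
θ = twist·z/height = 52°·10.5/19 = 28.7368° = 0.501553 rad
cos θ = 0.876837, sin θ = 0.480787 (intermediates below are computed at full precision and shown rounded to 5 d.p.)
v1: (-3,-4) → rotate → (-0.70736,-4.94971) → ×s → (-0.49236,-3.44526) → (-0.49,-3.45)
v2: (5,1.5) → rotate → (3.66300,3.71919) → ×s → (2.54964,2.58875) → (2.55,2.59)
v3: (4.5,3) → rotate → (2.50341,4.79405) → ×s → (1.74250,3.33691) → (1.74,3.34)
v4: (3.5,4.5) → rotate → (0.90539,5.62852) → ×s → (0.63020,3.91775) → (0.63,3.92)
v5: (-2.5,5) → rotate → (-4.59603,3.18222) → ×s → (-3.19908,2.21499) → (-3.20,2.21)
v6: (-3,1) → rotate → (-3.11130,-0.56553) → ×s → (-2.16563,-0.39364) → (-2.17,-0.39)

Cross-section at z=10.5: (-0.49,-3.45) (2.55,2.59) (1.74,3.34) (0.63,3.92) (-3.20,2.21) (-2.17,-0.39)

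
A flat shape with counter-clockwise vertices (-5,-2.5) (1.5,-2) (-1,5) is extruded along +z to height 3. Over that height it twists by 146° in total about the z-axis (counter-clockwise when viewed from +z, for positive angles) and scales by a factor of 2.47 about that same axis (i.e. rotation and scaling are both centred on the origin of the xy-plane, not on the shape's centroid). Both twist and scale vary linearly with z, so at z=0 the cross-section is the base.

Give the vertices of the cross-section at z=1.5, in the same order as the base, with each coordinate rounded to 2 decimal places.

t = z/height = 1.5/3 = 0.5
s = 1 + (scale-1)·z/height = 1 + (2.47-1)·1.5/3 = 1.735000
θ = twist·z/height = 146°·1.5/3 = 73.0000° = 1.274090 rad
cos θ = 0.292372, sin θ = 0.956305 (intermediates below are computed at full precision and shown rounded to 5 d.p.)
v1: (-5,-2.5) → rotate → (0.92890,-5.51245) → ×s → (1.61165,-9.56411) → (1.61,-9.56)
v2: (1.5,-2) → rotate → (2.35117,0.84971) → ×s → (4.07927,1.47425) → (4.08,1.47)
v3: (-1,5) → rotate → (-5.07390,0.50555) → ×s → (-8.80321,0.87714) → (-8.80,0.88)

Cross-section at z=1.5: (1.61,-9.56) (4.08,1.47) (-8.80,0.88)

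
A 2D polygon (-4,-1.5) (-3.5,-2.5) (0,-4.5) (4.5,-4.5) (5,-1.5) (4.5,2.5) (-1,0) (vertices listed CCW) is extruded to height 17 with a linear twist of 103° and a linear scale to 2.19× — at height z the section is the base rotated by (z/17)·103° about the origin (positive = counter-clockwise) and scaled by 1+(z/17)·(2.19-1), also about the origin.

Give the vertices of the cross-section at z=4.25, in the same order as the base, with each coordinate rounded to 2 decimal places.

t = z/height = 4.25/17 = 0.25
s = 1 + (scale-1)·z/height = 1 + (2.19-1)·4.25/17 = 1.297500
θ = twist·z/height = 103°·4.25/17 = 25.7500° = 0.449422 rad
cos θ = 0.900698, sin θ = 0.434445 (intermediates below are computed at full precision and shown rounded to 5 d.p.)
v1: (-4,-1.5) → rotate → (-2.95113,-3.08883) → ×s → (-3.82908,-4.00775) → (-3.83,-4.01)
v2: (-3.5,-2.5) → rotate → (-2.06633,-3.77230) → ×s → (-2.68106,-4.89456) → (-2.68,-4.89)
v3: (0,-4.5) → rotate → (1.95500,-4.05314) → ×s → (2.53662,-5.25895) → (2.54,-5.26)
v4: (4.5,-4.5) → rotate → (6.00815,-2.09814) → ×s → (7.79557,-2.72233) → (7.80,-2.72)
v5: (5,-1.5) → rotate → (5.15516,0.82118) → ×s → (6.68882,1.06548) → (6.69,1.07)
v6: (4.5,2.5) → rotate → (2.96703,4.20675) → ×s → (3.84972,5.45826) → (3.85,5.46)
v7: (-1,0) → rotate → (-0.90070,-0.43445) → ×s → (-1.16866,-0.56369) → (-1.17,-0.56)

Cross-section at z=4.25: (-3.83,-4.01) (-2.68,-4.89) (2.54,-5.26) (7.80,-2.72) (6.69,1.07) (3.85,5.46) (-1.17,-0.56)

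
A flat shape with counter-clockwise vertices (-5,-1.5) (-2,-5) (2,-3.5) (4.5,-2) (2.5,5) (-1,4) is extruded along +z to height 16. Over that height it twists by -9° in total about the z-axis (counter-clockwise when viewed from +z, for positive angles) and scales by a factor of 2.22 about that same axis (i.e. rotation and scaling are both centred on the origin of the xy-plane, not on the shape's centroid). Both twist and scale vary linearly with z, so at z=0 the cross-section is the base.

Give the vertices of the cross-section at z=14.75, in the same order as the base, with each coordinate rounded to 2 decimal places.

Cross-section at z=14.75: (-10.97,-1.62) (-5.74,-9.90) (3.13,-7.97) (8.85,-5.58) (6.79,9.75) (-0.88,8.72)

t = z/height = 14.75/16 = 0.921875
s = 1 + (scale-1)·z/height = 1 + (2.22-1)·14.75/16 = 2.124688
θ = twist·z/height = -9°·14.75/16 = -8.2969° = -0.144808 rad
cos θ = 0.989534, sin θ = -0.144302 (intermediates below are computed at full precision and shown rounded to 5 d.p.)
v1: (-5,-1.5) → rotate → (-5.16412,-0.76279) → ×s → (-10.97214,-1.62069) → (-10.97,-1.62)
v2: (-2,-5) → rotate → (-2.70058,-4.65906) → ×s → (-5.73789,-9.89905) → (-5.74,-9.90)
v3: (2,-3.5) → rotate → (1.47401,-3.75197) → ×s → (3.13181,-7.97177) → (3.13,-7.97)
v4: (4.5,-2) → rotate → (4.16430,-2.62843) → ×s → (8.84783,-5.58459) → (8.85,-5.58)
v5: (2.5,5) → rotate → (3.19535,4.58691) → ×s → (6.78911,9.74576) → (6.79,9.75)
v6: (-1,4) → rotate → (-0.41232,4.10244) → ×s → (-0.87606,8.71640) → (-0.88,8.72)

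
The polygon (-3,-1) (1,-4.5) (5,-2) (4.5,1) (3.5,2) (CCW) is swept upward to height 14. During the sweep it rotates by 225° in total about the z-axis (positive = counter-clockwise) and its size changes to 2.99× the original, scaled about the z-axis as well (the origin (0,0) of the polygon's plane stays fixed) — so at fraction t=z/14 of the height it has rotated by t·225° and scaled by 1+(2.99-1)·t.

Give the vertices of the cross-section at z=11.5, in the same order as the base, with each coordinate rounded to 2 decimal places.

Cross-section at z=11.5: (7.65,3.29) (-3.62,11.59) (-13.57,4.14) (-11.59,-3.62) (-8.75,-6.03)

t = z/height = 11.5/14 = 0.821429
s = 1 + (scale-1)·z/height = 1 + (2.99-1)·11.5/14 = 2.634643
θ = twist·z/height = 225°·11.5/14 = 184.8214° = 3.225742 rad
cos θ = -0.996461, sin θ = -0.084051 (intermediates below are computed at full precision and shown rounded to 5 d.p.)
v1: (-3,-1) → rotate → (2.90533,1.24861) → ×s → (7.65452,3.28965) → (7.65,3.29)
v2: (1,-4.5) → rotate → (-1.37469,4.40003) → ×s → (-3.62181,11.59250) → (-3.62,11.59)
v3: (5,-2) → rotate → (-5.15041,1.57267) → ×s → (-13.56949,4.14342) → (-13.57,4.14)
v4: (4.5,1) → rotate → (-4.40003,-1.37469) → ×s → (-11.59250,-3.62181) → (-11.59,-3.62)
v5: (3.5,2) → rotate → (-3.31951,-2.28710) → ×s → (-8.74573,-6.02569) → (-8.75,-6.03)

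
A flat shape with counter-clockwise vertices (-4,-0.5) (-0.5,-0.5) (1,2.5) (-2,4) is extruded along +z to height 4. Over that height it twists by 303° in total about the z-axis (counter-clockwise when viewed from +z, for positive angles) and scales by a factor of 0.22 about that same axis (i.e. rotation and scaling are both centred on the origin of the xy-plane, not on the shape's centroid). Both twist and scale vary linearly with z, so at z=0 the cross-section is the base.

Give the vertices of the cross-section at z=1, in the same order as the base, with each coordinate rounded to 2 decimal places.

Cross-section at z=1: (-0.40,-3.22) (0.29,-0.49) (-1.75,1.28) (-3.52,-0.77)

t = z/height = 1/4 = 0.25
s = 1 + (scale-1)·z/height = 1 + (0.22-1)·1/4 = 0.805000
θ = twist·z/height = 303°·1/4 = 75.7500° = 1.322087 rad
cos θ = 0.246153, sin θ = 0.969231 (intermediates below are computed at full precision and shown rounded to 5 d.p.)
v1: (-4,-0.5) → rotate → (-0.50000,-4.00000) → ×s → (-0.40250,-3.22000) → (-0.40,-3.22)
v2: (-0.5,-0.5) → rotate → (0.36154,-0.60769) → ×s → (0.29104,-0.48919) → (0.29,-0.49)
v3: (1,2.5) → rotate → (-2.17692,1.58461) → ×s → (-1.75242,1.27561) → (-1.75,1.28)
v4: (-2,4) → rotate → (-4.36923,-0.95385) → ×s → (-3.51723,-0.76785) → (-3.52,-0.77)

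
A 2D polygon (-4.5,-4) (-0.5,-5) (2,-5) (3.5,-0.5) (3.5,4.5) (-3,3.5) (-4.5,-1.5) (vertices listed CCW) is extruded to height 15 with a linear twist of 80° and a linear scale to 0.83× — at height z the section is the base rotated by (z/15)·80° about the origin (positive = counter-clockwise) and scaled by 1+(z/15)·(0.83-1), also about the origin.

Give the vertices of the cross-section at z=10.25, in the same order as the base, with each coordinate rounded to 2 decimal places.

t = z/height = 10.25/15 = 0.683333
s = 1 + (scale-1)·z/height = 1 + (0.83-1)·10.25/15 = 0.883833
θ = twist·z/height = 80°·10.25/15 = 54.6667° = 0.954113 rad
cos θ = 0.578332, sin θ = 0.815801 (intermediates below are computed at full precision and shown rounded to 5 d.p.)
v1: (-4.5,-4) → rotate → (0.66071,-5.98444) → ×s → (0.58396,-5.28924) → (0.58,-5.29)
v2: (-0.5,-5) → rotate → (3.78984,-3.29956) → ×s → (3.34959,-2.91626) → (3.35,-2.92)
v3: (2,-5) → rotate → (5.23567,-1.26006) → ×s → (4.62746,-1.11368) → (4.63,-1.11)
v4: (3.5,-0.5) → rotate → (2.43206,2.56614) → ×s → (2.14954,2.26804) → (2.15,2.27)
v5: (3.5,4.5) → rotate → (-1.64694,5.45780) → ×s → (-1.45562,4.82379) → (-1.46,4.82)
v6: (-3,3.5) → rotate → (-4.59030,-0.42324) → ×s → (-4.05706,-0.37407) → (-4.06,-0.37)
v7: (-4.5,-1.5) → rotate → (-1.37879,-4.53860) → ×s → (-1.21862,-4.01137) → (-1.22,-4.01)

Cross-section at z=10.25: (0.58,-5.29) (3.35,-2.92) (4.63,-1.11) (2.15,2.27) (-1.46,4.82) (-4.06,-0.37) (-1.22,-4.01)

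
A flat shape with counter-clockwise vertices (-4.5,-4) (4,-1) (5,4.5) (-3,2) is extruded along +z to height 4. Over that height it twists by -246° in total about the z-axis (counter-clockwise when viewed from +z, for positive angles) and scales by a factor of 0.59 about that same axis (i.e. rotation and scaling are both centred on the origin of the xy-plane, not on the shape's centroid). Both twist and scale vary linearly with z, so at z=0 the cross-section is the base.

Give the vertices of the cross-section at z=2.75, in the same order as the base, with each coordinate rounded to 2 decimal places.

t = z/height = 2.75/4 = 0.6875
s = 1 + (scale-1)·z/height = 1 + (0.59-1)·2.75/4 = 0.718125
θ = twist·z/height = -246°·2.75/4 = -169.1250° = -2.951788 rad
cos θ = -0.982041, sin θ = -0.188667 (intermediates below are computed at full precision and shown rounded to 5 d.p.)
v1: (-4.5,-4) → rotate → (3.66452,4.77717) → ×s → (2.63158,3.43060) → (2.63,3.43)
v2: (4,-1) → rotate → (-4.11683,0.22737) → ×s → (-2.95640,0.16328) → (-2.96,0.16)
v3: (5,4.5) → rotate → (-4.06120,-5.36252) → ×s → (-2.91645,-3.85096) → (-2.92,-3.85)
v4: (-3,2) → rotate → (3.32346,-1.39808) → ×s → (2.38666,-1.00400) → (2.39,-1.00)

Cross-section at z=2.75: (2.63,3.43) (-2.96,0.16) (-2.92,-3.85) (2.39,-1.00)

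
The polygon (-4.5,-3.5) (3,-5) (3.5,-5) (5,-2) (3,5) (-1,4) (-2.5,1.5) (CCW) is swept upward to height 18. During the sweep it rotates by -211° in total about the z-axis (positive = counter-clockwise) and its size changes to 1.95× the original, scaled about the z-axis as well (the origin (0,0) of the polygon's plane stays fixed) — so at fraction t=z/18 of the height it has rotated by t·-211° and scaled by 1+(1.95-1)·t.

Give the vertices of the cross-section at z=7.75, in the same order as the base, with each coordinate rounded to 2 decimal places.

t = z/height = 7.75/18 = 0.430556
s = 1 + (scale-1)·z/height = 1 + (1.95-1)·7.75/18 = 1.409028
θ = twist·z/height = -211°·7.75/18 = -90.8472° = -1.585583 rad
cos θ = -0.014786, sin θ = -0.999891 (intermediates below are computed at full precision and shown rounded to 5 d.p.)
v1: (-4.5,-3.5) → rotate → (-3.43308,4.55126) → ×s → (-4.83730,6.41285) → (-4.84,6.41)
v2: (3,-5) → rotate → (-5.04381,-2.92574) → ×s → (-7.10687,-4.12245) → (-7.11,-4.12)
v3: (3.5,-5) → rotate → (-5.05121,-3.42569) → ×s → (-7.11729,-4.82689) → (-7.12,-4.83)
v4: (5,-2) → rotate → (-2.07371,-4.96988) → ×s → (-2.92192,-7.00270) → (-2.92,-7.00)
v5: (3,5) → rotate → (4.95509,-3.07360) → ×s → (6.98187,-4.33079) → (6.98,-4.33)
v6: (-1,4) → rotate → (4.01435,0.94075) → ×s → (5.65633,1.32554) → (5.66,1.33)
v7: (-2.5,1.5) → rotate → (1.53680,2.47755) → ×s → (2.16540,3.49093) → (2.17,3.49)

Cross-section at z=7.75: (-4.84,6.41) (-7.11,-4.12) (-7.12,-4.83) (-2.92,-7.00) (6.98,-4.33) (5.66,1.33) (2.17,3.49)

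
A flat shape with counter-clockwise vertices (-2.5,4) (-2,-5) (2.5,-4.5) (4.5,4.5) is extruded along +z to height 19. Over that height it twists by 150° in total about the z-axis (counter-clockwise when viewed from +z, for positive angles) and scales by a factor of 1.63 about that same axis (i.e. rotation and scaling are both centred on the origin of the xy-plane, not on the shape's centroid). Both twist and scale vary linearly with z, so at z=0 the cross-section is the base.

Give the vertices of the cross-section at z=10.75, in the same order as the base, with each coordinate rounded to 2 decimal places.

t = z/height = 10.75/19 = 0.565789
s = 1 + (scale-1)·z/height = 1 + (1.63-1)·10.75/19 = 1.356447
θ = twist·z/height = 150°·10.75/19 = 84.8684° = 1.481233 rad
cos θ = 0.089443, sin θ = 0.995992 (intermediates below are computed at full precision and shown rounded to 5 d.p.)
v1: (-2.5,4) → rotate → (-4.20758,-2.13221) → ×s → (-5.70736,-2.89223) → (-5.71,-2.89)
v2: (-2,-5) → rotate → (4.80107,-2.43920) → ×s → (6.51240,-3.30865) → (6.51,-3.31)
v3: (2.5,-4.5) → rotate → (4.70557,2.08749) → ×s → (6.38286,2.83156) → (6.38,2.83)
v4: (4.5,4.5) → rotate → (-4.07947,4.88446) → ×s → (-5.53358,6.62551) → (-5.53,6.63)

Cross-section at z=10.75: (-5.71,-2.89) (6.51,-3.31) (6.38,2.83) (-5.53,6.63)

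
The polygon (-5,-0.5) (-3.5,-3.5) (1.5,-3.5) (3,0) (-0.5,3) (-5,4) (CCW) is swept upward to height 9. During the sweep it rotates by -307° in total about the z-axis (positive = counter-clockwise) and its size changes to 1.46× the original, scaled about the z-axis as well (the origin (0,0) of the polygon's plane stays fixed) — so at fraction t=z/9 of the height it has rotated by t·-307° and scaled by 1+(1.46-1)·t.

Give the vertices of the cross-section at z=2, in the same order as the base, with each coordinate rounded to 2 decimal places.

t = z/height = 2/9 = 0.222222
s = 1 + (scale-1)·z/height = 1 + (1.46-1)·2/9 = 1.102222
θ = twist·z/height = -307°·2/9 = -68.2222° = -1.190702 rad
cos θ = 0.371008, sin θ = -0.928630 (intermediates below are computed at full precision and shown rounded to 5 d.p.)
v1: (-5,-0.5) → rotate → (-2.31935,4.45765) → ×s → (-2.55644,4.91332) → (-2.56,4.91)
v2: (-3.5,-3.5) → rotate → (-4.54873,1.95168) → ×s → (-5.01371,2.15118) → (-5.01,2.15)
v3: (1.5,-3.5) → rotate → (-2.69369,-2.69147) → ×s → (-2.96905,-2.96660) → (-2.97,-2.97)
v4: (3,0) → rotate → (1.11302,-2.78589) → ×s → (1.22680,-3.07067) → (1.23,-3.07)
v5: (-0.5,3) → rotate → (2.60039,1.57734) → ×s → (2.86620,1.73858) → (2.87,1.74)
v6: (-5,4) → rotate → (1.85948,6.12718) → ×s → (2.04956,6.75351) → (2.05,6.75)

Cross-section at z=2: (-2.56,4.91) (-5.01,2.15) (-2.97,-2.97) (1.23,-3.07) (2.87,1.74) (2.05,6.75)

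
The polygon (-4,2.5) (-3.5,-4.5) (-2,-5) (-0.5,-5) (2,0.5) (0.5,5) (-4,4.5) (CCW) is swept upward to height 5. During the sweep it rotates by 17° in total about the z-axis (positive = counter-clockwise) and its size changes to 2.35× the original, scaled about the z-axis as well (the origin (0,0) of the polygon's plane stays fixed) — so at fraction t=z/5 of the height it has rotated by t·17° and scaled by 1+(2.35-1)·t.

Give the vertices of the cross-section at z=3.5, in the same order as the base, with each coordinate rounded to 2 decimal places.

t = z/height = 3.5/5 = 0.7
s = 1 + (scale-1)·z/height = 1 + (2.35-1)·3.5/5 = 1.945000
θ = twist·z/height = 17°·3.5/5 = 11.9000° = 0.207694 rad
cos θ = 0.978509, sin θ = 0.206204 (intermediates below are computed at full precision and shown rounded to 5 d.p.)
v1: (-4,2.5) → rotate → (-4.42955,1.62146) → ×s → (-8.61547,3.15373) → (-8.62,3.15)
v2: (-3.5,-4.5) → rotate → (-2.49686,-5.12501) → ×s → (-4.85640,-9.96813) → (-4.86,-9.97)
v3: (-2,-5) → rotate → (-0.92600,-5.30495) → ×s → (-1.80106,-10.31813) → (-1.80,-10.32)
v4: (-0.5,-5) → rotate → (0.54177,-4.99565) → ×s → (1.05374,-9.71653) → (1.05,-9.72)
v5: (2,0.5) → rotate → (1.85392,0.90166) → ×s → (3.60587,1.75373) → (3.61,1.75)
v6: (0.5,5) → rotate → (-0.54177,4.99565) → ×s → (-1.05374,9.71653) → (-1.05,9.72)
v7: (-4,4.5) → rotate → (-4.84195,3.57847) → ×s → (-9.41760,6.96013) → (-9.42,6.96)

Cross-section at z=3.5: (-8.62,3.15) (-4.86,-9.97) (-1.80,-10.32) (1.05,-9.72) (3.61,1.75) (-1.05,9.72) (-9.42,6.96)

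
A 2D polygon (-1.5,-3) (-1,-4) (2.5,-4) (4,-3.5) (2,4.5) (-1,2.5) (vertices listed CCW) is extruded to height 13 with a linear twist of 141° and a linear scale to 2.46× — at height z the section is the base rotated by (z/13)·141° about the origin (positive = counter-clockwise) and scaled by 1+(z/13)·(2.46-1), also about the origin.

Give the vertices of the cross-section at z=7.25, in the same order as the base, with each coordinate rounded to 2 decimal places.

t = z/height = 7.25/13 = 0.557692
s = 1 + (scale-1)·z/height = 1 + (2.46-1)·7.25/13 = 1.814231
θ = twist·z/height = 141°·7.25/13 = 78.6346° = 1.372433 rad
cos θ = 0.197065, sin θ = 0.980390 (intermediates below are computed at full precision and shown rounded to 5 d.p.)
v1: (-1.5,-3) → rotate → (2.64557,-2.06178) → ×s → (4.79968,-3.74055) → (4.80,-3.74)
v2: (-1,-4) → rotate → (3.72450,-1.76865) → ×s → (6.75710,-3.20874) → (6.76,-3.21)
v3: (2.5,-4) → rotate → (4.41422,1.66272) → ×s → (8.00842,3.01655) → (8.01,3.02)
v4: (4,-3.5) → rotate → (4.21963,3.23183) → ×s → (7.65538,5.86329) → (7.66,5.86)
v5: (2,4.5) → rotate → (-4.01763,2.84757) → ×s → (-7.28890,5.16616) → (-7.29,5.17)
v6: (-1,2.5) → rotate → (-2.64804,-0.48773) → ×s → (-4.80416,-0.88485) → (-4.80,-0.88)

Cross-section at z=7.25: (4.80,-3.74) (6.76,-3.21) (8.01,3.02) (7.66,5.86) (-7.29,5.17) (-4.80,-0.88)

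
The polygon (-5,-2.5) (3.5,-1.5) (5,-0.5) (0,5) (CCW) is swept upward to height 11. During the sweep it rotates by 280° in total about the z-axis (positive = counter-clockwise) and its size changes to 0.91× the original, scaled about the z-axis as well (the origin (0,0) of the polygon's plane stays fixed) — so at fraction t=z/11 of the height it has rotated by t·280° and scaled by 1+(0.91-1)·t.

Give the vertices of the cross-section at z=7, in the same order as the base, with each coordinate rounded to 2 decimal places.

Cross-section at z=7: (4.79,2.21) (-3.25,1.52) (-4.70,0.62) (-0.15,-4.71)

t = z/height = 7/11 = 0.636364
s = 1 + (scale-1)·z/height = 1 + (0.91-1)·7/11 = 0.942727
θ = twist·z/height = 280°·7/11 = 178.1818° = 3.109859 rad
cos θ = -0.999497, sin θ = 0.031728 (intermediates below are computed at full precision and shown rounded to 5 d.p.)
v1: (-5,-2.5) → rotate → (5.07680,2.34010) → ×s → (4.78604,2.20608) → (4.79,2.21)
v2: (3.5,-1.5) → rotate → (-3.45065,1.61029) → ×s → (-3.25302,1.51807) → (-3.25,1.52)
v3: (5,-0.5) → rotate → (-4.98162,0.65839) → ×s → (-4.69631,0.62068) → (-4.70,0.62)
v4: (0,5) → rotate → (-0.15864,-4.99748) → ×s → (-0.14955,-4.71126) → (-0.15,-4.71)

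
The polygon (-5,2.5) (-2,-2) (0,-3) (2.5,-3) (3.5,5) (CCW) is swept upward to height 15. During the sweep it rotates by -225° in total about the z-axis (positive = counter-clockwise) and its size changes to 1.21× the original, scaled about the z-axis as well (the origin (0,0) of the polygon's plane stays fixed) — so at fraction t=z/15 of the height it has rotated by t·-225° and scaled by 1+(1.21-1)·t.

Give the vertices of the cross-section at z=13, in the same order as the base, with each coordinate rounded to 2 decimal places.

t = z/height = 13/15 = 0.866667
s = 1 + (scale-1)·z/height = 1 + (1.21-1)·13/15 = 1.182000
θ = twist·z/height = -225°·13/15 = -195.0000° = -3.403392 rad
cos θ = -0.965926, sin θ = 0.258819 (intermediates below are computed at full precision and shown rounded to 5 d.p.)
v1: (-5,2.5) → rotate → (4.18258,-3.70891) → ×s → (4.94381,-4.38393) → (4.94,-4.38)
v2: (-2,-2) → rotate → (2.44949,1.41421) → ×s → (2.89530,1.67160) → (2.90,1.67)
v3: (0,-3) → rotate → (0.77646,2.89778) → ×s → (0.91777,3.42517) → (0.92,3.43)
v4: (2.5,-3) → rotate → (-1.63836,3.54483) → ×s → (-1.93654,4.18998) → (-1.94,4.19)
v5: (3.5,5) → rotate → (-4.67484,-3.92376) → ×s → (-5.52566,-4.63789) → (-5.53,-4.64)

Cross-section at z=13: (4.94,-4.38) (2.90,1.67) (0.92,3.43) (-1.94,4.19) (-5.53,-4.64)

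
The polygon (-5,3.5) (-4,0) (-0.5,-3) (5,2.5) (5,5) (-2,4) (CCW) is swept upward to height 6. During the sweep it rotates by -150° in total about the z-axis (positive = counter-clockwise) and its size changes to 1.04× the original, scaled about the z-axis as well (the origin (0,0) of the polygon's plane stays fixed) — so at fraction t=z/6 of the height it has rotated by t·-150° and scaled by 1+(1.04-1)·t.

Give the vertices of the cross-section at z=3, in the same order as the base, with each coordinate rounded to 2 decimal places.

t = z/height = 3/6 = 0.5
s = 1 + (scale-1)·z/height = 1 + (1.04-1)·3/6 = 1.020000
θ = twist·z/height = -150°·3/6 = -75.0000° = -1.308997 rad
cos θ = 0.258819, sin θ = -0.965926 (intermediates below are computed at full precision and shown rounded to 5 d.p.)
v1: (-5,3.5) → rotate → (2.08665,5.73550) → ×s → (2.12838,5.85021) → (2.13,5.85)
v2: (-4,0) → rotate → (-1.03528,3.86370) → ×s → (-1.05598,3.94098) → (-1.06,3.94)
v3: (-0.5,-3) → rotate → (-3.02719,-0.29349) → ×s → (-3.08773,-0.29936) → (-3.09,-0.30)
v4: (5,2.5) → rotate → (3.70891,-4.18258) → ×s → (3.78309,-4.26623) → (3.78,-4.27)
v5: (5,5) → rotate → (6.12372,-3.53553) → ×s → (6.24620,-3.60624) → (6.25,-3.61)
v6: (-2,4) → rotate → (3.34607,2.96713) → ×s → (3.41299,3.02647) → (3.41,3.03)

Cross-section at z=3: (2.13,5.85) (-1.06,3.94) (-3.09,-0.30) (3.78,-4.27) (6.25,-3.61) (3.41,3.03)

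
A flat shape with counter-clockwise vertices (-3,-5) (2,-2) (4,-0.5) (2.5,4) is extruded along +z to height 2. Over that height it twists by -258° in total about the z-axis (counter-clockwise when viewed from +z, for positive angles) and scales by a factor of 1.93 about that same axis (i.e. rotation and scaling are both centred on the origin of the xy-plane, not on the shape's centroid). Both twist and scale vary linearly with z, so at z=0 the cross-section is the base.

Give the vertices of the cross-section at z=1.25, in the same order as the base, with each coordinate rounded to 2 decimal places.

Cross-section at z=1.25: (1.95,9.01) (-4.01,1.98) (-6.24,-1.28) (-1.71,-7.26)

t = z/height = 1.25/2 = 0.625
s = 1 + (scale-1)·z/height = 1 + (1.93-1)·1.25/2 = 1.581250
θ = twist·z/height = -258°·1.25/2 = -161.2500° = -2.814343 rad
cos θ = -0.946930, sin θ = -0.321439 (intermediates below are computed at full precision and shown rounded to 5 d.p.)
v1: (-3,-5) → rotate → (1.23359,5.69897) → ×s → (1.95062,9.01149) → (1.95,9.01)
v2: (2,-2) → rotate → (-2.53674,1.25098) → ×s → (-4.01122,1.97811) → (-4.01,1.98)
v3: (4,-0.5) → rotate → (-3.94844,-0.81229) → ×s → (-6.24347,-1.28444) → (-6.24,-1.28)
v4: (2.5,4) → rotate → (-1.08157,-4.59132) → ×s → (-1.71023,-7.26002) → (-1.71,-7.26)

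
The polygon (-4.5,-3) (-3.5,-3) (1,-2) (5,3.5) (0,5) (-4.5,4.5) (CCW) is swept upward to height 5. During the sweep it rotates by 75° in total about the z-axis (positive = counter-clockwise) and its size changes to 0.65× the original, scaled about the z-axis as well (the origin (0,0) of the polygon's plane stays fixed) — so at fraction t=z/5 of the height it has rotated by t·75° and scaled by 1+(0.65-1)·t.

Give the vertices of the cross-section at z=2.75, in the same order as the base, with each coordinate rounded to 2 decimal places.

Cross-section at z=2.75: (-1.13,-4.22) (-0.53,-3.68) (1.67,-0.68) (1.17,4.79) (-2.66,3.04) (-5.13,0.34)

t = z/height = 2.75/5 = 0.55
s = 1 + (scale-1)·z/height = 1 + (0.65-1)·2.75/5 = 0.807500
θ = twist·z/height = 75°·2.75/5 = 41.2500° = 0.719948 rad
cos θ = 0.751840, sin θ = 0.659346 (intermediates below are computed at full precision and shown rounded to 5 d.p.)
v1: (-4.5,-3) → rotate → (-1.40524,-5.22258) → ×s → (-1.13473,-4.21723) → (-1.13,-4.22)
v2: (-3.5,-3) → rotate → (-0.65340,-4.56323) → ×s → (-0.52762,-3.68481) → (-0.53,-3.68)
v3: (1,-2) → rotate → (2.07053,-0.84433) → ×s → (1.67195,-0.68180) → (1.67,-0.68)
v4: (5,3.5) → rotate → (1.45149,5.92817) → ×s → (1.17208,4.78700) → (1.17,4.79)
v5: (0,5) → rotate → (-3.29673,3.75920) → ×s → (-2.66211,3.03555) → (-2.66,3.04)
v6: (-4.5,4.5) → rotate → (-6.35034,0.41622) → ×s → (-5.12790,0.33610) → (-5.13,0.34)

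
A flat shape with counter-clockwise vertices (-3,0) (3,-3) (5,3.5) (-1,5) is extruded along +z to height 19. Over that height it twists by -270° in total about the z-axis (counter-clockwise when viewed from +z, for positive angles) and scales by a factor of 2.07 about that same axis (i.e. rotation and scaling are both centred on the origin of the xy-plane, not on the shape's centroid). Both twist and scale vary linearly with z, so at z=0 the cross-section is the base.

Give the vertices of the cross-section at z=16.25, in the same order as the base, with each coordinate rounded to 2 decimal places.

Cross-section at z=16.25: (3.62,-4.46) (0.84,8.08) (-11.24,3.21) (-6.23,-7.52)

t = z/height = 16.25/19 = 0.855263
s = 1 + (scale-1)·z/height = 1 + (2.07-1)·16.25/19 = 1.915132
θ = twist·z/height = -270°·16.25/19 = -230.9211° = -4.030333 rad
cos θ = -0.630391, sin θ = 0.776278 (intermediates below are computed at full precision and shown rounded to 5 d.p.)
v1: (-3,0) → rotate → (1.89117,-2.32883) → ×s → (3.62184,-4.46002) → (3.62,-4.46)
v2: (3,-3) → rotate → (0.43766,4.22001) → ×s → (0.83818,8.08187) → (0.84,8.08)
v3: (5,3.5) → rotate → (-5.86893,1.67502) → ×s → (-11.23977,3.20789) → (-11.24,3.21)
v4: (-1,5) → rotate → (-3.25100,-3.92823) → ×s → (-6.22609,-7.52308) → (-6.23,-7.52)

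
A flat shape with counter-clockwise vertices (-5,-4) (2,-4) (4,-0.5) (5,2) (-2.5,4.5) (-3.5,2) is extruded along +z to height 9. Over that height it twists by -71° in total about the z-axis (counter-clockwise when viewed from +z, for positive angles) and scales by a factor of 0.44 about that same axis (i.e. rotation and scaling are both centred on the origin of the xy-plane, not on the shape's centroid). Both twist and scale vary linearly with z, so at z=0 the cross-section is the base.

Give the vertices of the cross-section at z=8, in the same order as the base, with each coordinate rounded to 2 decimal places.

t = z/height = 8/9 = 0.888889
s = 1 + (scale-1)·z/height = 1 + (0.44-1)·8/9 = 0.502222
θ = twist·z/height = -71°·8/9 = -63.1111° = -1.101497 rad
cos θ = 0.452262, sin θ = -0.891885 (intermediates below are computed at full precision and shown rounded to 5 d.p.)
v1: (-5,-4) → rotate → (-5.82885,2.65038) → ×s → (-2.92738,1.33108) → (-2.93,1.33)
v2: (2,-4) → rotate → (-2.66302,-3.59282) → ×s → (-1.33743,-1.80439) → (-1.34,-1.80)
v3: (4,-0.5) → rotate → (1.36310,-3.79367) → ×s → (0.68458,-1.90527) → (0.68,-1.91)
v4: (5,2) → rotate → (4.04508,-3.55490) → ×s → (2.03153,-1.78535) → (2.03,-1.79)
v5: (-2.5,4.5) → rotate → (2.88283,4.26489) → ×s → (1.44782,2.14192) → (1.45,2.14)
v6: (-3.5,2) → rotate → (0.20085,4.02612) → ×s → (0.10087,2.02201) → (0.10,2.02)

Cross-section at z=8: (-2.93,1.33) (-1.34,-1.80) (0.68,-1.91) (2.03,-1.79) (1.45,2.14) (0.10,2.02)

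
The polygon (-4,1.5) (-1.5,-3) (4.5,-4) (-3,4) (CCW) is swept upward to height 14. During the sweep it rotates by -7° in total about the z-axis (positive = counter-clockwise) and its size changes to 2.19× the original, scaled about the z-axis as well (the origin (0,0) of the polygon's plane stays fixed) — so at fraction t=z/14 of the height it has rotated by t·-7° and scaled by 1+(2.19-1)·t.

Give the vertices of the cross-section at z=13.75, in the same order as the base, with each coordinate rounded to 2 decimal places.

Cross-section at z=13.75: (-8.22,4.27) (-4.01,-6.07) (8.65,-9.78) (-5.42,9.39)

t = z/height = 13.75/14 = 0.982143
s = 1 + (scale-1)·z/height = 1 + (2.19-1)·13.75/14 = 2.168750
θ = twist·z/height = -7°·13.75/14 = -6.8750° = -0.119991 rad
cos θ = 0.992810, sin θ = -0.119704 (intermediates below are computed at full precision and shown rounded to 5 d.p.)
v1: (-4,1.5) → rotate → (-3.79168,1.96803) → ×s → (-8.22321,4.26816) → (-8.22,4.27)
v2: (-1.5,-3) → rotate → (-1.84833,-2.79887) → ×s → (-4.00856,-6.07006) → (-4.01,-6.07)
v3: (4.5,-4) → rotate → (3.98883,-4.50991) → ×s → (8.65077,-9.78086) → (8.65,-9.78)
v4: (-3,4) → rotate → (-2.49961,4.33035) → ×s → (-5.42104,9.39145) → (-5.42,9.39)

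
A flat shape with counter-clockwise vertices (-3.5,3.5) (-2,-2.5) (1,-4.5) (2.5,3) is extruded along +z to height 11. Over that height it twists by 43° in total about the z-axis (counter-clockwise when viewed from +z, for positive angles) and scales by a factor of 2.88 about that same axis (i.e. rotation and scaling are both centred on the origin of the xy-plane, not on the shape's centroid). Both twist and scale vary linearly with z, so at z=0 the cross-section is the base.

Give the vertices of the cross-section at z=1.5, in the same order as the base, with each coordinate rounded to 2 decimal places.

Cross-section at z=1.5: (-4.82,3.93) (-2.18,-3.38) (1.83,-5.50) (2.74,4.07)

t = z/height = 1.5/11 = 0.136364
s = 1 + (scale-1)·z/height = 1 + (2.88-1)·1.5/11 = 1.256364
θ = twist·z/height = 43°·1.5/11 = 5.8636° = 0.102340 rad
cos θ = 0.994768, sin θ = 0.102161 (intermediates below are computed at full precision and shown rounded to 5 d.p.)
v1: (-3.5,3.5) → rotate → (-3.83925,3.12412) → ×s → (-4.82350,3.92503) → (-4.82,3.93)
v2: (-2,-2.5) → rotate → (-1.73413,-2.69124) → ×s → (-2.17870,-3.38118) → (-2.18,-3.38)
v3: (1,-4.5) → rotate → (1.45449,-4.37429) → ×s → (1.82737,-5.49570) → (1.83,-5.50)
v4: (2.5,3) → rotate → (2.18044,3.23971) → ×s → (2.73942,4.07025) → (2.74,4.07)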